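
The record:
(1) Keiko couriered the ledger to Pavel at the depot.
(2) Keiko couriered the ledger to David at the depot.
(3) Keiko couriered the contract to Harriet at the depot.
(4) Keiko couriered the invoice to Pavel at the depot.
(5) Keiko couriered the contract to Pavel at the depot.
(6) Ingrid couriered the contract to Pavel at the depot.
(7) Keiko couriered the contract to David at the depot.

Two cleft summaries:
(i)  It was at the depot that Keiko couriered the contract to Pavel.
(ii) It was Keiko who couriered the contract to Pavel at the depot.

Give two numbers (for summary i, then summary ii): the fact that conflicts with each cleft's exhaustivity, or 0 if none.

(i): focus "at the depot". No fact shares agent = Keiko, thing = the contract, recipient = Pavel with a different setting. 0.
(ii): focus "Keiko". Looking for thing = the contract, recipient = Pavel, setting = at the depot with some other agent — fact (6) has Ingrid there. Refuted.

0, 6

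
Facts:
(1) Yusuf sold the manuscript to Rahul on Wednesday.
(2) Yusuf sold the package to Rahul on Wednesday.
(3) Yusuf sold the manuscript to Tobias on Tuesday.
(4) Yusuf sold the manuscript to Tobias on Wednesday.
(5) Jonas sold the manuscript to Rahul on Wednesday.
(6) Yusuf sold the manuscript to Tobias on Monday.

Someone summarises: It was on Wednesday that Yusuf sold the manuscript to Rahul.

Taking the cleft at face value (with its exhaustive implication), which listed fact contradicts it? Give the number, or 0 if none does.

The cleft puts "on Wednesday" in focus and presupposes the open proposition with same agent, thing, recipient (Yusuf / the manuscript / Rahul).
The exhaustive reading says no other setting fits that background.
No listed fact matches the background with a different setting. Exhaustivity holds.

0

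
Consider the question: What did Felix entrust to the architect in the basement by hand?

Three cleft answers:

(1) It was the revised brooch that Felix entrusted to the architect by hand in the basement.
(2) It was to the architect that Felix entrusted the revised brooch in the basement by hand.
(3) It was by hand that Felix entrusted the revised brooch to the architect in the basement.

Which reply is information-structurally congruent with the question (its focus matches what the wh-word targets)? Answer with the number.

The question word "what" targets the direct object.
Option (1) clefts "the revised brooch" — that matches what the question asks about.
Option (2) clefts "to the architect" — the recipient, not what was asked.
Option (3) clefts "by hand" — the manner, not what was asked.
So the congruent reply is (1).

1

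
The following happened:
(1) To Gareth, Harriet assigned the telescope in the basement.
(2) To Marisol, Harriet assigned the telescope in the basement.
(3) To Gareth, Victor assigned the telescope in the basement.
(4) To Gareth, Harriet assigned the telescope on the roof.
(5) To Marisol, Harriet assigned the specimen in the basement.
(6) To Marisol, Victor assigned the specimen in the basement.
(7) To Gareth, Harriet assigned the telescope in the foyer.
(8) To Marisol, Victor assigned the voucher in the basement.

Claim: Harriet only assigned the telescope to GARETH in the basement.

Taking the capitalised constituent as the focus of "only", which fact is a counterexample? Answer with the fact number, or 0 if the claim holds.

The capitals mark "Gareth" as focus. So "only" rules out other recipients, with the rest (agent = Harriet, thing = the telescope, setting = in the basement) as background.
Fact (2) shares the background but differs in recipient (Marisol) — a counterexample.

2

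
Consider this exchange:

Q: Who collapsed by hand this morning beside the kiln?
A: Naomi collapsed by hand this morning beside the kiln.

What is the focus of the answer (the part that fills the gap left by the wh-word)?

The wh-word "who" asks about the subject (agent).
In the answer, "by hand", "this morning" and "beside the kiln" are given — repeated from the question.
The constituent filling the subject (agent) gap is "Naomi"; that is the focus and would carry nuclear stress.

Naomi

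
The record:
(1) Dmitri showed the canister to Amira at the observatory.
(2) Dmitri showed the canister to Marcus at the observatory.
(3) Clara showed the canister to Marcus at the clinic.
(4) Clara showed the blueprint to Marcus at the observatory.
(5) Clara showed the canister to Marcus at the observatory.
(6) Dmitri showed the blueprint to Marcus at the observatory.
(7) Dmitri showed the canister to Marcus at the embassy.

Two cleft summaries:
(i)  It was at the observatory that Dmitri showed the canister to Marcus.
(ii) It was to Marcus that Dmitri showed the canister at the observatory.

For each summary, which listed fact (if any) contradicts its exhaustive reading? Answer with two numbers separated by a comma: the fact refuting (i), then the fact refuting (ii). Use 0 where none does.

(i): focus "at the observatory". Looking for same agent, thing, recipient (Dmitri / the canister / Marcus) with some other setting — fact (7) has at the embassy there. Refuted.
(ii): focus "Marcus". Looking for same agent, thing, setting (Dmitri / the canister / at the observatory) with some other recipient — fact (1) has Amira there. Refuted.

7, 1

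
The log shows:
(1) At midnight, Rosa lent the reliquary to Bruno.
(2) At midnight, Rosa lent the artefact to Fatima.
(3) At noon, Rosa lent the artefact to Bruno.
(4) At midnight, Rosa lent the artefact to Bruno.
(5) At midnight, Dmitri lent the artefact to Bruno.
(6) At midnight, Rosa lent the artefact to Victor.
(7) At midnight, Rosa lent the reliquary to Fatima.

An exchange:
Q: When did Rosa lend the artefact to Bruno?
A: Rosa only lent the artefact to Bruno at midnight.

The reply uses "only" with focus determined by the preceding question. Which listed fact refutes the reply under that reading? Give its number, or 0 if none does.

The question "When did ...?" targets the setting, so in the reply the focus falls on "at midnight".
"Only" then excludes alternative settings while the background — Rosa as agent and the artefact as thing and Bruno as recipient — is held fixed.
Fact (3) keeps Rosa as agent and the artefact as thing and Bruno as recipient but has setting = at noon; that refutes the reply.
(Fact (1) would refute a reading with focus on the thing — but that is not what the question asks.)

3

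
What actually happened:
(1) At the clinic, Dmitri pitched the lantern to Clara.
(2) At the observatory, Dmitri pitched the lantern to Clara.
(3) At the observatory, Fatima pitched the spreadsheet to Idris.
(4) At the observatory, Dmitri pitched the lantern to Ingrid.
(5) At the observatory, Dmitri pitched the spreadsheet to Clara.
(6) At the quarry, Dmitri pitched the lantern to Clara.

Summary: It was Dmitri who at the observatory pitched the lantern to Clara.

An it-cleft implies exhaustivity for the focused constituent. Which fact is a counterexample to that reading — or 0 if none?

Focus of the cleft: "Dmitri" (the agent). Presupposed background: the lantern as thing and Clara as recipient and at the observatory as setting.
The exhaustive reading says no other agent fits that background.
No listed fact matches the background with a different agent. Exhaustivity holds.

0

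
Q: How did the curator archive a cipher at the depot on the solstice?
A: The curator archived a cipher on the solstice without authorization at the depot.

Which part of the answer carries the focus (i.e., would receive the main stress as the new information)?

The wh-word "how" asks about the manner.
In the answer, "the curator", "a cipher", "on the solstice" and "at the depot" are given — repeated from the question.
The constituent filling the manner gap is "without authorization"; that is the focus and would carry nuclear stress.

without authorization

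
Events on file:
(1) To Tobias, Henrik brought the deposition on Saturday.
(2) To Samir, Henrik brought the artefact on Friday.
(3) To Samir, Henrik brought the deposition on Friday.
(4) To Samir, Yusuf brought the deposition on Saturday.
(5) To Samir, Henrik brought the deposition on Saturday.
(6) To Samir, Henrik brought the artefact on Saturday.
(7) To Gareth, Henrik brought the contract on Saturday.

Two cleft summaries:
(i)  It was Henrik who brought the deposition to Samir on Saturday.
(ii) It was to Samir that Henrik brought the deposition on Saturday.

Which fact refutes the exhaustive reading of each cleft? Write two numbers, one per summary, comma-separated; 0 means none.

4, 1

(i): focus "Henrik". Looking for the deposition as thing and Samir as recipient and on Saturday as setting with some other agent — fact (4) has Yusuf there. Refuted.
(ii): focus "Samir". Looking for Henrik as agent and the deposition as thing and on Saturday as setting with some other recipient — fact (1) has Tobias there. Refuted.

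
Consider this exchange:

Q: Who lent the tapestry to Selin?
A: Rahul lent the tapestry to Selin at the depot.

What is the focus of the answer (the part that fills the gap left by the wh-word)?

Rahul

The wh-word "who" asks about the subject (agent).
In the answer, "the tapestry" and "to Selin" are given — repeated from the question.
"at the depot" is also new, but it specifies the location, which is not what the question asks about — so it is not the focus.
The constituent filling the subject (agent) gap is "Rahul"; that is the focus.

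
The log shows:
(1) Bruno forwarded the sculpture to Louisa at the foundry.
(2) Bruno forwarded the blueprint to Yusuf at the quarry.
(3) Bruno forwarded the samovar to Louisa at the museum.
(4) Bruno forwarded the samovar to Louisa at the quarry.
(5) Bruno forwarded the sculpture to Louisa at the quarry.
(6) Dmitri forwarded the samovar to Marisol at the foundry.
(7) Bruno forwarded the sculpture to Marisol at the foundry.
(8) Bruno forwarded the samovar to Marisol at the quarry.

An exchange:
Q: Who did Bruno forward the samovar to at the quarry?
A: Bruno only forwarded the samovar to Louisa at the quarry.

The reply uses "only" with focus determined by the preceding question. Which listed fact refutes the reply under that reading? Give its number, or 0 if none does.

The question "Who did ... to ...?" targets the recipient, so in the reply the focus falls on "Louisa".
So "only" ranges over recipients; the rest (Bruno as agent and the samovar as thing and at the quarry as setting) is presupposed.
Fact (8) keeps Bruno as agent and the samovar as thing and at the quarry as setting but has recipient = Marisol; that refutes the reply.
(Fact (3) would refute a reading with focus on the setting — but that is not what the question asks.)

8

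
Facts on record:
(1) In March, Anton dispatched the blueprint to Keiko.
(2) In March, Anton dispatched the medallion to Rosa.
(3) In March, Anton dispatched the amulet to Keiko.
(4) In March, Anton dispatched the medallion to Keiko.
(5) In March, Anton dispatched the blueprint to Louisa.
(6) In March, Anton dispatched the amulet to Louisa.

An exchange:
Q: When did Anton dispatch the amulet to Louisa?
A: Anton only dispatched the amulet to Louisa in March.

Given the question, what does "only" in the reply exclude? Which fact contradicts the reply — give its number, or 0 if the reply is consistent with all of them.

0

Answering "When did ...?" puts focus on the setting — here, "in March".
So "only" ranges over settings; the rest (agent = Anton, thing = the amulet, recipient = Louisa) is presupposed.
No fact keeps agent = Anton, thing = the amulet, recipient = Louisa while changing the setting; every other fact differs on something backgrounded. The reply stands.
(Fact (5) would refute a reading with focus on the thing — but that is not what the question asks.)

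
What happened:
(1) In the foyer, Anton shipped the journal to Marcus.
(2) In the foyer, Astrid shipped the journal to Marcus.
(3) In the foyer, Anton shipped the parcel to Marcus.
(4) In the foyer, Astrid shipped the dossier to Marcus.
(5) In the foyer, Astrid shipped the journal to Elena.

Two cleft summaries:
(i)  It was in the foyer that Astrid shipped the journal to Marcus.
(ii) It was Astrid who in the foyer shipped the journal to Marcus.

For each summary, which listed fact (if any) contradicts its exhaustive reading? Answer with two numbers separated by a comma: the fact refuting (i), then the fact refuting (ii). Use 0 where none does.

(i): focus "in the foyer". No fact shares same agent, thing, recipient (Astrid / the journal / Marcus) with a different setting. 0.
(ii): focus "Astrid". Looking for same thing, recipient, setting (the journal / Marcus / in the foyer) with some other agent — fact (1) has Anton there. Refuted.

0, 1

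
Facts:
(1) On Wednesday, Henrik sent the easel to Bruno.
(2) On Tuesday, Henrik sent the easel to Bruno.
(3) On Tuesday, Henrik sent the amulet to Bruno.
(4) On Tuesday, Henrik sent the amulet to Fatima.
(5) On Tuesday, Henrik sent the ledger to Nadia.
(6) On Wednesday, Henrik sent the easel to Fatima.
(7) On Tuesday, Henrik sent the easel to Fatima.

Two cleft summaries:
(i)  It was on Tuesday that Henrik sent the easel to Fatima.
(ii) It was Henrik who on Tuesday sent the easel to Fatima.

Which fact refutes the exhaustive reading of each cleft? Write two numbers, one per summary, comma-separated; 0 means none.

(i): focus "on Tuesday". Looking for same agent, thing, recipient (Henrik / the easel / Fatima) with some other setting — fact (6) has on Wednesday there. Refuted.
(ii): focus "Henrik". No fact shares same thing, recipient, setting (the easel / Fatima / on Tuesday) with a different agent. 0.

6, 0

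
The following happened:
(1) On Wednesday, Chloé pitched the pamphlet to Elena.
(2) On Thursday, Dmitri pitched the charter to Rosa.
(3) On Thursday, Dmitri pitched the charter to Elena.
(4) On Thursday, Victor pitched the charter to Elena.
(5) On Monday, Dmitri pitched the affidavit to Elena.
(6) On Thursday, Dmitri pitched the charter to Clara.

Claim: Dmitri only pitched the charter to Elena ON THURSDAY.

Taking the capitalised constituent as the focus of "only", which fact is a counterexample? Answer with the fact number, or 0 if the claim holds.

The capitals mark "on Thursday" as focus. So "only" rules out other settings, with the rest (agent = Dmitri, thing = the charter, recipient = Elena) as background.
Every other fact changes something in the background, not just the setting. Nothing refutes the claim.

0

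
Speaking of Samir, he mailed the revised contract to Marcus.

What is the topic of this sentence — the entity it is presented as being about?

Samir

The construction explicitly marks "Samir" as what the sentence is about — the topic.
The remainder of the clause is the comment (what is said about the topic).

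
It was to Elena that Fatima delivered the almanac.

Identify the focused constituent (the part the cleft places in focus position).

to Elena

In an it-cleft "It was X that/who ...", the clefted constituent X is the focus; the that/who-clause expresses the presupposed open proposition.
Here the focus is "to Elena". The backgrounded (presupposed) material includes "Fatima" and "the almanac".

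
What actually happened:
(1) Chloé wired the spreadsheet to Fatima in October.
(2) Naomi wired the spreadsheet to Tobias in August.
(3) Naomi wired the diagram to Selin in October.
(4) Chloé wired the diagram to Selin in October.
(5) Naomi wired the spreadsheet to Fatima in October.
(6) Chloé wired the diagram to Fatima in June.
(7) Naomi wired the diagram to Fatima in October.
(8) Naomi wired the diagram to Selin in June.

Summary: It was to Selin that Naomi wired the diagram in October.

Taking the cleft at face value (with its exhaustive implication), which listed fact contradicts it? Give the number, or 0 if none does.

7

The cleft puts "Selin" in focus and presupposes the open proposition with same agent, thing, setting (Naomi / the diagram / in October).
Exhaustivity: Selin is the only recipient satisfying that background.
But fact (7) also has same agent, thing, setting (Naomi / the diagram / in October), with recipient = Fatima — so the exhaustive reading fails.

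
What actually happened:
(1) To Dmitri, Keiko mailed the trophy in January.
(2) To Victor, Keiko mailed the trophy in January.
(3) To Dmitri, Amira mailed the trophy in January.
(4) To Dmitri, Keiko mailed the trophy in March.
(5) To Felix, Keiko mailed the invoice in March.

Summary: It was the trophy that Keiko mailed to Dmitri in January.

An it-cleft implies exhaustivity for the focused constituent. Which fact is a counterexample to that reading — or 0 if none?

0

Focus of the cleft: "the trophy" (the thing). Presupposed background: Keiko as agent and Dmitri as recipient and in January as setting.
Exhaustivity: the trophy is the only thing satisfying that background.
No listed fact matches the background with a different thing. Exhaustivity holds.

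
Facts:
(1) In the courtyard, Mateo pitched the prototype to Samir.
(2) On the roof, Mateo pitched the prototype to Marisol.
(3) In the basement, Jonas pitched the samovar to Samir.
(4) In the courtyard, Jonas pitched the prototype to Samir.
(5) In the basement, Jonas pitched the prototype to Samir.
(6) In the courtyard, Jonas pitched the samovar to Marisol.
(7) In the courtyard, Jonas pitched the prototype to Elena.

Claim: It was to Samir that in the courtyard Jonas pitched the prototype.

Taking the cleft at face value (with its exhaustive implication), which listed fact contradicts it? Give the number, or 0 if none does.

Focus of the cleft: "Samir" (the recipient). Presupposed background: Jonas as agent and the prototype as thing and in the courtyard as setting.
The exhaustive reading says no other recipient fits that background.
But fact (7) also has Jonas as agent and the prototype as thing and in the courtyard as setting, with recipient = Elena — so the exhaustive reading fails.

7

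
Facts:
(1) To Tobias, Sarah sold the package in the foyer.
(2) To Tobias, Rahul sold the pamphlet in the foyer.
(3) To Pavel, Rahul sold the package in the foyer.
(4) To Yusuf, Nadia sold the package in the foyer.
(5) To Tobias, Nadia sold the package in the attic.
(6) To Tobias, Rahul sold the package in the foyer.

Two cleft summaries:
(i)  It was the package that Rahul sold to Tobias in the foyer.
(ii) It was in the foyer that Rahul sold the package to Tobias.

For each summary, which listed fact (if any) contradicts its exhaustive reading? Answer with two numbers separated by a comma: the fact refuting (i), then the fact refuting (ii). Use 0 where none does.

(i): focus "the package". Looking for Rahul as agent and Tobias as recipient and in the foyer as setting with some other thing — fact (2) has the pamphlet there. Refuted.
(ii): focus "in the foyer". No fact shares Rahul as agent and the package as thing and Tobias as recipient with a different setting. 0.

2, 0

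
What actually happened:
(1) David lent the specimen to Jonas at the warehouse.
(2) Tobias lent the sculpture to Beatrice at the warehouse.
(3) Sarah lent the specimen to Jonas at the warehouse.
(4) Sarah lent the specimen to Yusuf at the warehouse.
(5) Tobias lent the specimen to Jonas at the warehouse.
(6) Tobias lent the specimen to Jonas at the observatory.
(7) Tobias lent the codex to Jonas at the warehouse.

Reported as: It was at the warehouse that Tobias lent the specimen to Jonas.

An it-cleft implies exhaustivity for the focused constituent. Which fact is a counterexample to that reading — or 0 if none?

The cleft puts "at the warehouse" in focus and presupposes the open proposition with agent = Tobias, thing = the specimen, recipient = Jonas.
Exhaustivity: at the warehouse is the only setting satisfying that background.
Fact (6) shares the background but with setting = at the observatory; exhaustivity is violated.

6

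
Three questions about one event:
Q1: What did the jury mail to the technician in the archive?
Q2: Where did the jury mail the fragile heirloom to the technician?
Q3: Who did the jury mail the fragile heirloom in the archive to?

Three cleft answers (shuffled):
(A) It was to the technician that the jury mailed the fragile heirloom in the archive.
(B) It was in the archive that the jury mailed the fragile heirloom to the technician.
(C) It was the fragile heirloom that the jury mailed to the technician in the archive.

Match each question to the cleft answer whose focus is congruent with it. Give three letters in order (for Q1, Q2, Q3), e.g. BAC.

Q1 asks about the direct object; cleft (C) focuses "the fragile heirloom", which is the direct object — so Q1 → C.
Q2 asks about the location; cleft (B) focuses "in the archive", which is the location — so Q2 → B.
Q3 asks about the recipient; cleft (A) focuses "to the technician", which is the recipient — so Q3 → A.
Mapping: Q1→C, Q2→B, Q3→A.

CBA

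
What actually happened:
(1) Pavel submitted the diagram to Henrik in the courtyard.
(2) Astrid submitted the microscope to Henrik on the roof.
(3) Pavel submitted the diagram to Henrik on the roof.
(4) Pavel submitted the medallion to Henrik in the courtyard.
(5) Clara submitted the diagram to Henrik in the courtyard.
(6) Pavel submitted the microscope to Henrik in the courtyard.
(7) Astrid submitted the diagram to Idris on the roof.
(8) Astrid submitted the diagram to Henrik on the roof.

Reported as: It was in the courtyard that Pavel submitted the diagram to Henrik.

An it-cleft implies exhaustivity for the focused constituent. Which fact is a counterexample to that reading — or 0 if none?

The cleft puts "in the courtyard" in focus and presupposes the open proposition with Pavel as agent and the diagram as thing and Henrik as recipient.
Exhaustivity: in the courtyard is the only setting satisfying that background.
Fact (3) shares the background but with setting = on the roof; exhaustivity is violated.

3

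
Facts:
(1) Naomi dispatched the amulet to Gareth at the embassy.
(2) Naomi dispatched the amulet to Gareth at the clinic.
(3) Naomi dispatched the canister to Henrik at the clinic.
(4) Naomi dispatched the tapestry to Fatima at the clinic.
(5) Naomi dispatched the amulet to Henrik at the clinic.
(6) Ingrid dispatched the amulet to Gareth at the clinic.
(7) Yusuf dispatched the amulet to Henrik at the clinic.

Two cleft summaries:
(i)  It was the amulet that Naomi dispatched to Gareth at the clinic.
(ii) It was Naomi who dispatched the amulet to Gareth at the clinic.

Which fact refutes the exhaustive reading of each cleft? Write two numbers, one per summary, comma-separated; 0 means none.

Summary (i) focuses "the amulet" (the thing); background same agent, recipient, setting (Naomi / Gareth / at the clinic). No fact matches that background with a different thing, so 0.
Summary (ii) focuses "Naomi" (the agent); background same thing, recipient, setting (the amulet / Gareth / at the clinic). Fact (6) matches that background with agent = Ingrid — refutes (ii).

0, 6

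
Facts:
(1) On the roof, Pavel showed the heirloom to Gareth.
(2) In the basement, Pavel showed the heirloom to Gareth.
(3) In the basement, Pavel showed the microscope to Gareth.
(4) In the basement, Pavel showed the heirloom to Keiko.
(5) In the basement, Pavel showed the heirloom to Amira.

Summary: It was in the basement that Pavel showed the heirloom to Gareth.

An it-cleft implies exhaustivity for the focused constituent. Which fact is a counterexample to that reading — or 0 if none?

Focus of the cleft: "in the basement" (the setting). Presupposed background: agent = Pavel, thing = the heirloom, recipient = Gareth.
The exhaustive reading says no other setting fits that background.
Fact (1) shares the background but with setting = on the roof; exhaustivity is violated.

1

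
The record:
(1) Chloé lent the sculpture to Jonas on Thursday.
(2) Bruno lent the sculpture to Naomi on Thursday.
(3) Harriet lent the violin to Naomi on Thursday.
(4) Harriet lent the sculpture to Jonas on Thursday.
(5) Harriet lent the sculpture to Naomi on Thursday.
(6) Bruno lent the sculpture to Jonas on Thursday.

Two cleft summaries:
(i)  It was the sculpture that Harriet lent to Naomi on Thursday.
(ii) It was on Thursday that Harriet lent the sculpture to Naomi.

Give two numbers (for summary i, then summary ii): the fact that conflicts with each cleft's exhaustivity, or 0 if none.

3, 0

Summary (i) focuses "the sculpture" (the thing); background Harriet as agent and Naomi as recipient and on Thursday as setting. Fact (3) matches that background with thing = the violin — refutes (i).
Summary (ii) focuses "on Thursday" (the setting); background Harriet as agent and the sculpture as thing and Naomi as recipient. No fact matches that background with a different setting, so 0.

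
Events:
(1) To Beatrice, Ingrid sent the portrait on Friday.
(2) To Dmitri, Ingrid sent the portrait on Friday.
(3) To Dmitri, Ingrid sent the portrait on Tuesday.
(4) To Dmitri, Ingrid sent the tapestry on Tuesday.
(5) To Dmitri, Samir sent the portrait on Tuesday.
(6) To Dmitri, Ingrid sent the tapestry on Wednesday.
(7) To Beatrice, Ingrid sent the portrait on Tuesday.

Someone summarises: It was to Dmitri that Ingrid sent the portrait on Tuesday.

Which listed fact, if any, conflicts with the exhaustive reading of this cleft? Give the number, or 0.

Focus of the cleft: "Dmitri" (the recipient). Presupposed background: Ingrid as agent and the portrait as thing and on Tuesday as setting.
The exhaustive reading says no other recipient fits that background.
Fact (7) shares the background but with recipient = Beatrice; exhaustivity is violated.

7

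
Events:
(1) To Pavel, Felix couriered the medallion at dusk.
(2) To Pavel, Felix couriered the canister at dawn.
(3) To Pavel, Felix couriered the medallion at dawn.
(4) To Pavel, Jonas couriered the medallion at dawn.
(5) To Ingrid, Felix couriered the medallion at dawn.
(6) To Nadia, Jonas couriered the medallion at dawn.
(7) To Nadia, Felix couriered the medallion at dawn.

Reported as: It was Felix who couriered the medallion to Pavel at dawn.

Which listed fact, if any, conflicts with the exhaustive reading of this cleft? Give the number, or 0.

The cleft puts "Felix" in focus and presupposes the open proposition with same thing, recipient, setting (the medallion / Pavel / at dawn).
Exhaustivity: Felix is the only agent satisfying that background.
Fact (4) shares the background but with agent = Jonas; exhaustivity is violated.

4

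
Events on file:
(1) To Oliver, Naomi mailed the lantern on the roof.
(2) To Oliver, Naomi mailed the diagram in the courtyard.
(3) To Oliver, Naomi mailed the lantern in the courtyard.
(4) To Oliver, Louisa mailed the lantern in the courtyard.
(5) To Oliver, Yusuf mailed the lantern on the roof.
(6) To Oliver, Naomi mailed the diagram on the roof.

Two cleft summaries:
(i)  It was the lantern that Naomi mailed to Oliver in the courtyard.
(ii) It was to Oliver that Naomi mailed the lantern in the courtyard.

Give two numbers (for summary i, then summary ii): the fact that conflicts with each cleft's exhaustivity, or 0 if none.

2, 0

Summary (i) focuses "the lantern" (the thing); background agent = Naomi, recipient = Oliver, setting = in the courtyard. Fact (2) matches that background with thing = the diagram — refutes (i).
Summary (ii) focuses "Oliver" (the recipient); background agent = Naomi, thing = the lantern, setting = in the courtyard. No fact matches that background with a different recipient, so 0.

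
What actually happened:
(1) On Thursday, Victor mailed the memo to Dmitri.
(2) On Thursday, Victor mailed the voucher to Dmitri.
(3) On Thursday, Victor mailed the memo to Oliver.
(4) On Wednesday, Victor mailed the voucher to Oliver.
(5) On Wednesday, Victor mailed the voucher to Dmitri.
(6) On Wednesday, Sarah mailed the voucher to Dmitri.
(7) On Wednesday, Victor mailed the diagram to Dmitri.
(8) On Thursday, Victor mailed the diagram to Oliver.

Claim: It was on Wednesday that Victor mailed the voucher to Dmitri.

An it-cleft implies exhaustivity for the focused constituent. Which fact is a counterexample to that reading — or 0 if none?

Focus of the cleft: "on Wednesday" (the setting). Presupposed background: same agent, thing, recipient (Victor / the voucher / Dmitri).
The exhaustive reading says no other setting fits that background.
Fact (2) shares the background but with setting = on Thursday; exhaustivity is violated.

2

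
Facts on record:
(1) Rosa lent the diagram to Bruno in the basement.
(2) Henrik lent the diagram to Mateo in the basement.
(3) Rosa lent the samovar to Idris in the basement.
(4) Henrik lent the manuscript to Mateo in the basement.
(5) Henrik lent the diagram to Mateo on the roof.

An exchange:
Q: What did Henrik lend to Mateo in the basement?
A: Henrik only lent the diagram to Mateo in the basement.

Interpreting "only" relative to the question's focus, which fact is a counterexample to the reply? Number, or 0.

4

The question "What did ...?" targets the thing, so in the reply the focus falls on "the diagram".
"Only" then excludes alternative things while the background — agent = Henrik, recipient = Mateo, setting = in the basement — is held fixed.
Fact (4) keeps agent = Henrik, recipient = Mateo, setting = in the basement but has thing = the manuscript; that refutes the reply.
(Fact (5) would refute a reading with focus on the setting — but that is not what the question asks.)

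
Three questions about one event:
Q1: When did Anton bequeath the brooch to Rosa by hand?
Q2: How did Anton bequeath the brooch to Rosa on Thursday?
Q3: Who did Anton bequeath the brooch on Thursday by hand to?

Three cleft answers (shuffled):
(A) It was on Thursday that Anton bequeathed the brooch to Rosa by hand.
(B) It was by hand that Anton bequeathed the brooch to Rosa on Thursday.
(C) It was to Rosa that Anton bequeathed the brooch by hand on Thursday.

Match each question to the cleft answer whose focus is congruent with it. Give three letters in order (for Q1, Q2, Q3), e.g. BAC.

ABC

Q1 asks about the time; cleft (A) focuses "on Thursday", which is the time — so Q1 → A.
Q2 asks about the manner; cleft (B) focuses "by hand", which is the manner — so Q2 → B.
Q3 asks about the recipient; cleft (C) focuses "to Rosa", which is the recipient — so Q3 → C.
Mapping: Q1→A, Q2→B, Q3→C.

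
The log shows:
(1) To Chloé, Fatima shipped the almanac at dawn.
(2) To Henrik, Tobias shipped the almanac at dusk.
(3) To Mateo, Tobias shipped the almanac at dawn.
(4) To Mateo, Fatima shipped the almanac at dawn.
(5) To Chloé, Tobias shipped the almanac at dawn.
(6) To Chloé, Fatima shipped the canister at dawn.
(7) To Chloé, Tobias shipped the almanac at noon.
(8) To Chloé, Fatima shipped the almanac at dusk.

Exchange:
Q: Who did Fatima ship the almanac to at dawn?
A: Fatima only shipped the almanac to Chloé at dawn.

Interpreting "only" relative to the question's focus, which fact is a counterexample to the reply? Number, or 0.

4

Answering "Who did ... to ...?" puts focus on the recipient — here, "Chloé".
"Only" then excludes alternative recipients while the background — agent = Fatima, thing = the almanac, setting = at dawn — is held fixed.
Fact (4) keeps agent = Fatima, thing = the almanac, setting = at dawn but has recipient = Mateo; that refutes the reply.
(Fact (8) would refute a reading with focus on the setting — but that is not what the question asks.)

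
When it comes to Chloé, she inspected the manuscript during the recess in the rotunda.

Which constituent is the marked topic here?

Chloé

The construction explicitly marks "Chloé" as what the sentence is about — the topic.
The remainder of the clause is the comment (what is said about the topic).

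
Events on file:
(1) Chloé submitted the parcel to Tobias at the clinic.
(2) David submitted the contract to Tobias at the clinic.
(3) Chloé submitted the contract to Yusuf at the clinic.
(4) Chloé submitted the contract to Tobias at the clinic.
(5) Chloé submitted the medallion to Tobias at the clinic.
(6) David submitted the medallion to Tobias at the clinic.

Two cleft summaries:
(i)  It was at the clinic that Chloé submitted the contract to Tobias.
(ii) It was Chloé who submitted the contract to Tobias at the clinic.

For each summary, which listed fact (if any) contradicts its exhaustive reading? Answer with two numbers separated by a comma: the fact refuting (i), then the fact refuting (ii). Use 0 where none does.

Summary (i) focuses "at the clinic" (the setting); background Chloé as agent and the contract as thing and Tobias as recipient. No fact matches that background with a different setting, so 0.
Summary (ii) focuses "Chloé" (the agent); background the contract as thing and Tobias as recipient and at the clinic as setting. Fact (2) matches that background with agent = David — refutes (ii).

0, 2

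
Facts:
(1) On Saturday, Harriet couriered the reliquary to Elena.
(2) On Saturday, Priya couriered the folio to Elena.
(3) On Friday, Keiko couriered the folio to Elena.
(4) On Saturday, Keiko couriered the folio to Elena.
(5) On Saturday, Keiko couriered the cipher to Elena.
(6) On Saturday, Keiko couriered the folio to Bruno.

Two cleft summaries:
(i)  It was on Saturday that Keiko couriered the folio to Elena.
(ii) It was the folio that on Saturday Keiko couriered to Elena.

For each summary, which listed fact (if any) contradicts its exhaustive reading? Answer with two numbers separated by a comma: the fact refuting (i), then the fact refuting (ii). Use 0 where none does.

(i): focus "on Saturday". Looking for Keiko as agent and the folio as thing and Elena as recipient with some other setting — fact (3) has on Friday there. Refuted.
(ii): focus "the folio". Looking for Keiko as agent and Elena as recipient and on Saturday as setting with some other thing — fact (5) has the cipher there. Refuted.

3, 5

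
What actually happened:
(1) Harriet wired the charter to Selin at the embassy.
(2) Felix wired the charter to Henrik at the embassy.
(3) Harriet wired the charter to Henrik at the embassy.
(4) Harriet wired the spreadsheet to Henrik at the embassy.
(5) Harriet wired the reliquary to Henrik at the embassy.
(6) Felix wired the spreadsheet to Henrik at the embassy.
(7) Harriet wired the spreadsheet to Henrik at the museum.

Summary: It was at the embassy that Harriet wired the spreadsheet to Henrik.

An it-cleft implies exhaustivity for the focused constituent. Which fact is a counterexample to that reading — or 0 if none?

7

Focus of the cleft: "at the embassy" (the setting). Presupposed background: agent = Harriet, thing = the spreadsheet, recipient = Henrik.
Exhaustivity: at the embassy is the only setting satisfying that background.
Fact (7) shares the background but with setting = at the museum; exhaustivity is violated.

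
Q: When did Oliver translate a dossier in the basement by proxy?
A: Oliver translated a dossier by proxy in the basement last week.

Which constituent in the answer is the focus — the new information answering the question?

The wh-word "when" asks about the time.
In the answer, "Oliver", "a dossier", "in the basement" and "by proxy" are given — repeated from the question.
The constituent filling the time gap is "last week"; that is the focus and would carry nuclear stress.

last week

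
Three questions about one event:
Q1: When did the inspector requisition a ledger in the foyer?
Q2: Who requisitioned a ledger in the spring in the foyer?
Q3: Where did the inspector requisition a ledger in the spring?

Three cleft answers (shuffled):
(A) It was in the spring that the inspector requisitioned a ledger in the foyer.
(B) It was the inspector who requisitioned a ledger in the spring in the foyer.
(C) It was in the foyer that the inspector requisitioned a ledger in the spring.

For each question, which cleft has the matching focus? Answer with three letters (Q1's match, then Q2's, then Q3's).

ABC

Q1 asks about the time; cleft (A) focuses "in the spring", which is the time — so Q1 → A.
Q2 asks about the subject (agent); cleft (B) focuses "the inspector", which is the subject (agent) — so Q2 → B.
Q3 asks about the location; cleft (C) focuses "in the foyer", which is the location — so Q3 → C.
Mapping: Q1→A, Q2→B, Q3→C.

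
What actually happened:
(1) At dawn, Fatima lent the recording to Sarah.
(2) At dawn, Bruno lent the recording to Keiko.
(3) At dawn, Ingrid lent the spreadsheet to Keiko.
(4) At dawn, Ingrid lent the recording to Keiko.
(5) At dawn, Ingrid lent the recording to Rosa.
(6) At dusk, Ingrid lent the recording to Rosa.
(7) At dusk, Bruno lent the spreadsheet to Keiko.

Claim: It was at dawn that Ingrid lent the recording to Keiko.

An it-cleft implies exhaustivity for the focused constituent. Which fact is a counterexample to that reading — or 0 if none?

Focus of the cleft: "at dawn" (the setting). Presupposed background: agent = Ingrid, thing = the recording, recipient = Keiko.
The exhaustive reading says no other setting fits that background.
Every other fact differs from the presupposition on some backgrounded slot, so none challenges the exhaustivity.

0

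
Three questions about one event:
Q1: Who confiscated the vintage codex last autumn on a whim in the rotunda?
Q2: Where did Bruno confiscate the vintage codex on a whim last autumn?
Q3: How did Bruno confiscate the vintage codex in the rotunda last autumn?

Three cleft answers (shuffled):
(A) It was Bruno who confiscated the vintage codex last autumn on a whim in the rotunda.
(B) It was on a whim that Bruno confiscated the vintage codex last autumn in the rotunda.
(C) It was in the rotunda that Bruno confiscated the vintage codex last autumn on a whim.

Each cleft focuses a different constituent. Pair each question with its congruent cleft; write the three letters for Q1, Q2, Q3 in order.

ACB

Q1 asks about the subject (agent); cleft (A) focuses "Bruno", which is the subject (agent) — so Q1 → A.
Q2 asks about the location; cleft (C) focuses "in the rotunda", which is the location — so Q2 → C.
Q3 asks about the manner; cleft (B) focuses "on a whim", which is the manner — so Q3 → B.
Mapping: Q1→A, Q2→C, Q3→B.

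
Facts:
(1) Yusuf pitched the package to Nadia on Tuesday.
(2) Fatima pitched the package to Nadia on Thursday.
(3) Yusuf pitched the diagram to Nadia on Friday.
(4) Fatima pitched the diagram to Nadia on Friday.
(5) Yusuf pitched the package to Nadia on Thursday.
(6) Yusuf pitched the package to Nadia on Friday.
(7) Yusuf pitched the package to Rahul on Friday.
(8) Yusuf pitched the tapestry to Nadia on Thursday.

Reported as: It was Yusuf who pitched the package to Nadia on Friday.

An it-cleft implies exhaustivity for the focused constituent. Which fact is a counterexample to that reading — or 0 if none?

Focus of the cleft: "Yusuf" (the agent). Presupposed background: thing = the package, recipient = Nadia, setting = on Friday.
Exhaustivity: Yusuf is the only agent satisfying that background.
Every other fact differs from the presupposition on some backgrounded slot, so none challenges the exhaustivity.

0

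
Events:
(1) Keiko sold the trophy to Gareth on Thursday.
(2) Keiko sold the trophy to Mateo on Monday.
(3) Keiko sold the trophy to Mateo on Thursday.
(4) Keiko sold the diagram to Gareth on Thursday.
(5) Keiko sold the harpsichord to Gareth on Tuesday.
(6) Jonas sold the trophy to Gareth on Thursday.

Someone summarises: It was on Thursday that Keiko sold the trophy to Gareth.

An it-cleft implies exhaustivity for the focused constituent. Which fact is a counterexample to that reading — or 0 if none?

Focus of the cleft: "on Thursday" (the setting). Presupposed background: agent = Keiko, thing = the trophy, recipient = Gareth.
Exhaustivity: on Thursday is the only setting satisfying that background.
No listed fact matches the background with a different setting. Exhaustivity holds.

0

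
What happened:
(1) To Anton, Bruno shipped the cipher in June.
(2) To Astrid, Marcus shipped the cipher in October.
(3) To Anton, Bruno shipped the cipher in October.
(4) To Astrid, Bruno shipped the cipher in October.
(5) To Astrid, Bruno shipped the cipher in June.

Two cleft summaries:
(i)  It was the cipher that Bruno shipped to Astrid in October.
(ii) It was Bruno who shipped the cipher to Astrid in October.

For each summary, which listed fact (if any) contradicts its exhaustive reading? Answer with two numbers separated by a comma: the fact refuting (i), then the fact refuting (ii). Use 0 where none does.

0, 2

(i): focus "the cipher". No fact shares Bruno as agent and Astrid as recipient and in October as setting with a different thing. 0.
(ii): focus "Bruno". Looking for the cipher as thing and Astrid as recipient and in October as setting with some other agent — fact (2) has Marcus there. Refuted.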